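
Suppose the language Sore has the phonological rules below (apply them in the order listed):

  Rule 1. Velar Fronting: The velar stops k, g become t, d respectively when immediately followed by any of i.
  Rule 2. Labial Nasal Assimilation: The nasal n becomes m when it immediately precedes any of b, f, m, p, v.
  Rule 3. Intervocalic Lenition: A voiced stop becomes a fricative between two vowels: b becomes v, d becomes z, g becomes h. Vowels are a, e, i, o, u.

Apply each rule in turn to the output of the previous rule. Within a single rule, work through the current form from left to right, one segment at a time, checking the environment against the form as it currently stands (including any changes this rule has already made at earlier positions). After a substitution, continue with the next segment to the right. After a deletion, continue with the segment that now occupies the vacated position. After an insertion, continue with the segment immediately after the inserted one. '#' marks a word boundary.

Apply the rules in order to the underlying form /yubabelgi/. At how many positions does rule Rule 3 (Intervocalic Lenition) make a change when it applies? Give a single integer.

2

Rule 1 Velar Fronting: [yubabelgi] → [yubabeldi]
Rule 2 Labial Nasal Assimilation: no change — [yubabeldi]
Rule 3 Intervocalic Lenition: [yubabeldi] → [yuvaveldi]
Rule Rule 3 changed 2 position(s).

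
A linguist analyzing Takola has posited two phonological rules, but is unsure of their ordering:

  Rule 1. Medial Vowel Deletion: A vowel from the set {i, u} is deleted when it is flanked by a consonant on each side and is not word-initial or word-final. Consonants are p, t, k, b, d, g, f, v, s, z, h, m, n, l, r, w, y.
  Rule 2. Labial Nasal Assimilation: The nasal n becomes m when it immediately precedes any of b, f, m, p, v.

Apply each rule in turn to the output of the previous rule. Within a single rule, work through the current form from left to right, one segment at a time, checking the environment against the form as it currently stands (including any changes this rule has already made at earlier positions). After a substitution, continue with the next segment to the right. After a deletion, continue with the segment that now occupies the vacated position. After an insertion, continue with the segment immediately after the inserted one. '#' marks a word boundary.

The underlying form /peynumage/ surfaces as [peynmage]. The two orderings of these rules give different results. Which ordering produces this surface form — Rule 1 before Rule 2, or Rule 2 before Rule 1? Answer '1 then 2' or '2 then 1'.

2 then 1

Order 1 then 2:
  1 Medial Vowel Deletion: [peynumage] → [peynmage]
  2 Labial Nasal Assimilation: [peynmage] → [peymmage]
  result: [peymmage]
Order 2 then 1:
  2 Labial Nasal Assimilation: no change — [peynumage]
  1 Medial Vowel Deletion: [peynumage] → [peynmage]
  result: [peynmage]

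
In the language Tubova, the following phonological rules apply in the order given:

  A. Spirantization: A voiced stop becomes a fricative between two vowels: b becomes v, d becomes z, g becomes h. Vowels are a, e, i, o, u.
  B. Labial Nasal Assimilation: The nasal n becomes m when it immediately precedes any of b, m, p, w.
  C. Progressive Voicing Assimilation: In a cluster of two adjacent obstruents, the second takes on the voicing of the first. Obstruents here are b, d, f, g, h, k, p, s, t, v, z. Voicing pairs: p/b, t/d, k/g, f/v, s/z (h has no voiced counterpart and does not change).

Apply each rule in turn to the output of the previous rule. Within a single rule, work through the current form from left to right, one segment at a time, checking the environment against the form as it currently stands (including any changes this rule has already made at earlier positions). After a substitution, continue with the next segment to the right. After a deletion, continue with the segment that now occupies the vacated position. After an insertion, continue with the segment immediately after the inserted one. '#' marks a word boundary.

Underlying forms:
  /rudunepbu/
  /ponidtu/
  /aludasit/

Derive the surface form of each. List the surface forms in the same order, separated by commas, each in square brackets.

[ruzuneppu], [poniddu], [aluzasit]

/rudunepbu/:
  A Spirantization: [rudunepbu] → [ruzunepbu]
  B Labial Nasal Assimilation: no change — [ruzunepbu]
  C Progressive Voicing Assimilation: [ruzunepbu] → [ruzuneppu]
/ponidtu/:
  A Spirantization: no change — [ponidtu]
  B Labial Nasal Assimilation: no change — [ponidtu]
  C Progressive Voicing Assimilation: [ponidtu] → [poniddu]
/aludasit/:
  A Spirantization: [aludasit] → [aluzasit]
  B Labial Nasal Assimilation: no change — [aluzasit]
  C Progressive Voicing Assimilation: no change — [aluzasit]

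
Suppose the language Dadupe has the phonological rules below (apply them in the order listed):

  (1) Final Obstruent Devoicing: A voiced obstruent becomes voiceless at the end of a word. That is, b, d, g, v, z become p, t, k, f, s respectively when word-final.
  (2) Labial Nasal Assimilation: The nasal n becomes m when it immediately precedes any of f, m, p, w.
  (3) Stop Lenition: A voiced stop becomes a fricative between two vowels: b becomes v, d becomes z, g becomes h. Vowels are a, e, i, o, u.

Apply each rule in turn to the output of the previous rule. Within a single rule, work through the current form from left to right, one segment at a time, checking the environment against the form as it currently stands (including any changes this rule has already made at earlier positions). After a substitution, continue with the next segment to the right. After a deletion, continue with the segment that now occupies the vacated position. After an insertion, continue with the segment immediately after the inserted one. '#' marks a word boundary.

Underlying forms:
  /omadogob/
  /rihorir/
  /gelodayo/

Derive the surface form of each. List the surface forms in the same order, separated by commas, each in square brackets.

/omadogob/:
  (1) Final Obstruent Devoicing: [omadogob] → [omadogop]
  (2) Labial Nasal Assimilation: no change — [omadogop]
  (3) Stop Lenition: [omadogop] → [omazohop]
/rihorir/:
  (1) Final Obstruent Devoicing: no change — [rihorir]
  (2) Labial Nasal Assimilation: no change — [rihorir]
  (3) Stop Lenition: no change — [rihorir]
/gelodayo/:
  (1) Final Obstruent Devoicing: no change — [gelodayo]
  (2) Labial Nasal Assimilation: no change — [gelodayo]
  (3) Stop Lenition: [gelodayo] → [gelozayo]

[omazohop], [rihorir], [gelozayo]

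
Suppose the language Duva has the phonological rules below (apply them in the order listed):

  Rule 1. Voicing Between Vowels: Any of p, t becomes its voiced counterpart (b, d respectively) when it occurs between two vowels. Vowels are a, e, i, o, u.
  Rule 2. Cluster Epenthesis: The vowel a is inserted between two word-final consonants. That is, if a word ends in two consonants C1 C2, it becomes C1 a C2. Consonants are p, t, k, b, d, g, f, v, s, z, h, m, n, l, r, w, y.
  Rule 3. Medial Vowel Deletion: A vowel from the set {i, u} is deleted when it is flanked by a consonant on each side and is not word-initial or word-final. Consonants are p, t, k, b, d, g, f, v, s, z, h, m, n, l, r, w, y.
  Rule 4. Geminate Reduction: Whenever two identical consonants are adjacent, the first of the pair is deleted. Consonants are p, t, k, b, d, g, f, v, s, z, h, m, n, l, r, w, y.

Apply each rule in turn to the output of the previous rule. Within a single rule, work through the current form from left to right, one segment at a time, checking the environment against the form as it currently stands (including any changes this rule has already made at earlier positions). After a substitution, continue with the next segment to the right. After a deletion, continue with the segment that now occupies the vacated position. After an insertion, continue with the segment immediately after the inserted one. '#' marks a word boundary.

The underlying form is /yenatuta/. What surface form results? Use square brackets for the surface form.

[yenada]

Rule 1 Voicing Between Vowels: [yenatuta] → [yenaduda]
Rule 2 Cluster Epenthesis: no change — [yenaduda]
Rule 3 Medial Vowel Deletion: [yenaduda] → [yenadda]
Rule 4 Geminate Reduction: [yenadda] → [yenada]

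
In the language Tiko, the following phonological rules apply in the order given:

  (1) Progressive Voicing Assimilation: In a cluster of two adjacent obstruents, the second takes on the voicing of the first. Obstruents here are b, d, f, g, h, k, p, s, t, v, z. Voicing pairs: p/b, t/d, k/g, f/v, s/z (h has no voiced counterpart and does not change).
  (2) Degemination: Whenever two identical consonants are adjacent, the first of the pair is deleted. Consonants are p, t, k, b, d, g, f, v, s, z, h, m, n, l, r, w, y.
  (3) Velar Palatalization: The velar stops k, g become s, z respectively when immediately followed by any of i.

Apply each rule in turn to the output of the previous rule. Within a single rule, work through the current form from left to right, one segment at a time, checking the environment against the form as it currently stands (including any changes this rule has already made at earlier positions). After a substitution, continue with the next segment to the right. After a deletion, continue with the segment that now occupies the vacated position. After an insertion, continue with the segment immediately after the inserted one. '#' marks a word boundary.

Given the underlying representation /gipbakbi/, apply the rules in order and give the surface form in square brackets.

(1) Progressive Voicing Assimilation: [gipbakbi] → [gippakpi]
(2) Degemination: [gippakpi] → [gipakpi]
(3) Velar Palatalization: [gipakpi] → [zipakpi]

[zipakpi]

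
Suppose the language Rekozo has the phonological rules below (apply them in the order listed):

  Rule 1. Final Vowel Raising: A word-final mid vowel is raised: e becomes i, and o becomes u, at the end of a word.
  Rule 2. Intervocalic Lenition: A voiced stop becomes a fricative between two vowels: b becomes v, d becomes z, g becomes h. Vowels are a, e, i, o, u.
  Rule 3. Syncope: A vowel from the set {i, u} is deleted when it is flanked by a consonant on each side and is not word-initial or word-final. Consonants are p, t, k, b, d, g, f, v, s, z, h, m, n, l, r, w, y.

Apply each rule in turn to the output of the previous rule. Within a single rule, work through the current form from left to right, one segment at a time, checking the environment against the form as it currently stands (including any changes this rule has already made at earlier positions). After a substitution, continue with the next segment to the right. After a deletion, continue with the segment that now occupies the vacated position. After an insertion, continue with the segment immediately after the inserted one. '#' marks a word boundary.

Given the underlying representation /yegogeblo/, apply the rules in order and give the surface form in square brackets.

Rule 1 Final Vowel Raising: [yegogeblo] → [yegogeblu]
Rule 2 Intervocalic Lenition: [yegogeblu] → [yehoheblu]
Rule 3 Syncope: no change — [yehoheblu]

[yehoheblu]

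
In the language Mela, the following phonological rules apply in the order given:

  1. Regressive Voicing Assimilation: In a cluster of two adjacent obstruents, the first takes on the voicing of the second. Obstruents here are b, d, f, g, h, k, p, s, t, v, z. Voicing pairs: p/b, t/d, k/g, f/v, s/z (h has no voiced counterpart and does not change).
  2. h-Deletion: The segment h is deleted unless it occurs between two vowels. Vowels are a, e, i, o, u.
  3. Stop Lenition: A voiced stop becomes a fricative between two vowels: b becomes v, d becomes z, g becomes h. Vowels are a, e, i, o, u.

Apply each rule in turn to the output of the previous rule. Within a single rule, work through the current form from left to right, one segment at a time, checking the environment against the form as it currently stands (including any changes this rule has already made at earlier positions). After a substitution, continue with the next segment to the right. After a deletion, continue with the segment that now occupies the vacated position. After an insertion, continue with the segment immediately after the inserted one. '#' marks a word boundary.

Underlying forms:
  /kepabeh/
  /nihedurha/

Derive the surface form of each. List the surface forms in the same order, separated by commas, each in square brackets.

[kepave], [nihezura]

/kepabeh/:
  1 Regressive Voicing Assimilation: no change — [kepabeh]
  2 h-Deletion: [kepabeh] → [kepabe]
  3 Stop Lenition: [kepabe] → [kepave]
/nihedurha/:
  1 Regressive Voicing Assimilation: no change — [nihedurha]
  2 h-Deletion: [nihedurha] → [nihedura]
  3 Stop Lenition: [nihedura] → [nihezura]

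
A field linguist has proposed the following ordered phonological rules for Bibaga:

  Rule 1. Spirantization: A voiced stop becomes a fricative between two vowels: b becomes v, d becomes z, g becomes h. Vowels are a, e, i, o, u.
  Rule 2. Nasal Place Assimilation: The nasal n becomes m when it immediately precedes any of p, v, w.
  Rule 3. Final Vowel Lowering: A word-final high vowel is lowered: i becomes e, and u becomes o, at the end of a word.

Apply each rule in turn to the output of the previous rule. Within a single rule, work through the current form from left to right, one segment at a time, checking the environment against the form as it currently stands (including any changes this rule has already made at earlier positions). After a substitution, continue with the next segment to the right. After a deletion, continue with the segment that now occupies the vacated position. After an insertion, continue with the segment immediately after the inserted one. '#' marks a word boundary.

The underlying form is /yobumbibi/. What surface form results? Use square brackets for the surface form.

[yovumbive]

Rule 1 Spirantization: [yobumbibi] → [yovumbivi]
Rule 2 Nasal Place Assimilation: no change — [yovumbivi]
Rule 3 Final Vowel Lowering: [yovumbivi] → [yovumbive]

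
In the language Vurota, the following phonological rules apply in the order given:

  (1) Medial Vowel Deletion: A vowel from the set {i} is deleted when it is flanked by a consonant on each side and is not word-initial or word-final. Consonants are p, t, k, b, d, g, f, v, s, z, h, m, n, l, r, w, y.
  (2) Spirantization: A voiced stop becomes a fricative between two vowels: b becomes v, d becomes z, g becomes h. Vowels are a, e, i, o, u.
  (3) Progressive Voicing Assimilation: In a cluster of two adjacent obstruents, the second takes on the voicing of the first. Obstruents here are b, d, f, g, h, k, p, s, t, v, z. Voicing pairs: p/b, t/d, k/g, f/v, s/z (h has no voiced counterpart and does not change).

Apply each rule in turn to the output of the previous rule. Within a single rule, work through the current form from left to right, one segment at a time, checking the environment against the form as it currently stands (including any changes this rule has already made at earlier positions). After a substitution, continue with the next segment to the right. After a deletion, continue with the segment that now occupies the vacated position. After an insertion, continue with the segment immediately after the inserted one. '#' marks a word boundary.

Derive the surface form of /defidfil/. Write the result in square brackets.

(1) Medial Vowel Deletion: [defidfil] → [defdfl]
(2) Spirantization: no change — [defdfl]
(3) Progressive Voicing Assimilation: [defdfl] → [deftfl]

[deftfl]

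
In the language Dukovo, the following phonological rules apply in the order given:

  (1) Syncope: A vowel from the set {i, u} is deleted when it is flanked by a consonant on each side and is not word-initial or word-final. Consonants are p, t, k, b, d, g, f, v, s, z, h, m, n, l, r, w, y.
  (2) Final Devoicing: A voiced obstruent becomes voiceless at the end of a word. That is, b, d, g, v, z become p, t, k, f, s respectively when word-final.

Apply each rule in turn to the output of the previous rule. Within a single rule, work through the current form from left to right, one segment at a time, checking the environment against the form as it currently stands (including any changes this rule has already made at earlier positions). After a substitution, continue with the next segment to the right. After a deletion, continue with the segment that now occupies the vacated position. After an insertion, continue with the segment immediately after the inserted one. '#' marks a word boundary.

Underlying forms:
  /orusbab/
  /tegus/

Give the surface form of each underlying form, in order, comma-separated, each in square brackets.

/orusbab/:
  (1) Syncope: [orusbab] → [orsbab]
  (2) Final Devoicing: [orsbab] → [orsbap]
/tegus/:
  (1) Syncope: [tegus] → [tegs]
  (2) Final Devoicing: no change — [tegs]

[orsbap], [tegs]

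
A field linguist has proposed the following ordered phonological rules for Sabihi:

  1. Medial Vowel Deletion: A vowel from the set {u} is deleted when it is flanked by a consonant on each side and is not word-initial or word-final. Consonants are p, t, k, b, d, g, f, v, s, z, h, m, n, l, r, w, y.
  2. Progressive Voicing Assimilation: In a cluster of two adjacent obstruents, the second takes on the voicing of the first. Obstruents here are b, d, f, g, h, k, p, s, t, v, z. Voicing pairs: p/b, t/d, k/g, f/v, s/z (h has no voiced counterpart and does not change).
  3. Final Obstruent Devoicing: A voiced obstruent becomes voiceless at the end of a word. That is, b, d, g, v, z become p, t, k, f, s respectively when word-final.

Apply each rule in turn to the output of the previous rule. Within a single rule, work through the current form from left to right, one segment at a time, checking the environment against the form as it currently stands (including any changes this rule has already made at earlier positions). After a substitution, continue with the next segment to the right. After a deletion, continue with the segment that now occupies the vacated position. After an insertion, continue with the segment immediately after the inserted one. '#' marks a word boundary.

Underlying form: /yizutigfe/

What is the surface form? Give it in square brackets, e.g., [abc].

1 Medial Vowel Deletion: [yizutigfe] → [yiztigfe]
2 Progressive Voicing Assimilation: [yiztigfe] → [yizdigve]
3 Final Obstruent Devoicing: no change — [yizdigve]

[yizdigve]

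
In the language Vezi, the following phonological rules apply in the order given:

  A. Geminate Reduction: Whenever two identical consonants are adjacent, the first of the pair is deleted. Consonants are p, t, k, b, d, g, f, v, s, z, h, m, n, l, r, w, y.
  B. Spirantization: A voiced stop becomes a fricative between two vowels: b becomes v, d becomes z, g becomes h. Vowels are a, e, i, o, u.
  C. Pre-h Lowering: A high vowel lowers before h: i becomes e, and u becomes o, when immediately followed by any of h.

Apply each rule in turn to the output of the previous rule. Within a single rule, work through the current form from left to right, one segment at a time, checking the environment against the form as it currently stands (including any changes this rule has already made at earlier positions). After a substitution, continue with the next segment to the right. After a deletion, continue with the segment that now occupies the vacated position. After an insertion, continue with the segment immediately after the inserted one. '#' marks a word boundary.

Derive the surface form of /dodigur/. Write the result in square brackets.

A Geminate Reduction: no change — [dodigur]
B Spirantization: [dodigur] → [dozihur]
C Pre-h Lowering: [dozihur] → [dozehur]

[dozehur]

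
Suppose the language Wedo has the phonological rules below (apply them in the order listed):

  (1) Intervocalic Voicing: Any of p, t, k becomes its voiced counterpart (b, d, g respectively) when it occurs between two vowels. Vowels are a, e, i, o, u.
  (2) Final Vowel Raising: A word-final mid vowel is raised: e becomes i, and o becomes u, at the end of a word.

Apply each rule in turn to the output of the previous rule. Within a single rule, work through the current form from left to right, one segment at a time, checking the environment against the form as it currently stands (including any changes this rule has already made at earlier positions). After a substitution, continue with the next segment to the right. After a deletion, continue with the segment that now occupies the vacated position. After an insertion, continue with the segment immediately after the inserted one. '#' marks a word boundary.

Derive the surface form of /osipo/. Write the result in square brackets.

(1) Intervocalic Voicing: [osipo] → [osibo]
(2) Final Vowel Raising: [osibo] → [osibu]

[osibu]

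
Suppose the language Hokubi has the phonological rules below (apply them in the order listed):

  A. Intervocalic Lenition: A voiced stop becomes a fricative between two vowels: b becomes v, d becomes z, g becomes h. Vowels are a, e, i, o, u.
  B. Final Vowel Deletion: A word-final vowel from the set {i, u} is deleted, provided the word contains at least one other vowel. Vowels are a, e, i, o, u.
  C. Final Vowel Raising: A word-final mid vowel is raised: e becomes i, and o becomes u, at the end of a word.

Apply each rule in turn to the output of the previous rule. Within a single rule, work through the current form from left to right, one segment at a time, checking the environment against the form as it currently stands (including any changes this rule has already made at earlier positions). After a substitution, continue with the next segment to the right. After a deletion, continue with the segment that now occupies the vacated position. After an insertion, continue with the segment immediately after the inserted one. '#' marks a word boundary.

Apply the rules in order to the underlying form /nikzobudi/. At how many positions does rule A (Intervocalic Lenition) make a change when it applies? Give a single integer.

2

A Intervocalic Lenition: [nikzobudi] → [nikzovuzi]
B Final Vowel Deletion: [nikzovuzi] → [nikzovuz]
C Final Vowel Raising: no change — [nikzovuz]
Rule A changed 2 position(s).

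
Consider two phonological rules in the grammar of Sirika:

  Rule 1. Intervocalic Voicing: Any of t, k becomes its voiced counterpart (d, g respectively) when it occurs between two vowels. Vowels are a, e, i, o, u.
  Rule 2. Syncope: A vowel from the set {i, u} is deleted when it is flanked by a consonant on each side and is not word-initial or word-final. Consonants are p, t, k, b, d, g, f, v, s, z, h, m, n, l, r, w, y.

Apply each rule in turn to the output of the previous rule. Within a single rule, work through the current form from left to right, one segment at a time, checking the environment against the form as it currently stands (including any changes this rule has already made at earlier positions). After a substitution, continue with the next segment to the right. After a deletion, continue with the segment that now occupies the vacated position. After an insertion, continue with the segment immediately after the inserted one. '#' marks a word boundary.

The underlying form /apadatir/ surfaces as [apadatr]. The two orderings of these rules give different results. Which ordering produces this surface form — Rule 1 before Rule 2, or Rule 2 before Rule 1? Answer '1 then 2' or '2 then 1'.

2 then 1

Order 1 then 2:
  1 Intervocalic Voicing: [apadatir] → [apadadir]
  2 Syncope: [apadadir] → [apadadr]
  result: [apadadr]
Order 2 then 1:
  2 Syncope: [apadatir] → [apadatr]
  1 Intervocalic Voicing: no change — [apadatr]
  result: [apadatr]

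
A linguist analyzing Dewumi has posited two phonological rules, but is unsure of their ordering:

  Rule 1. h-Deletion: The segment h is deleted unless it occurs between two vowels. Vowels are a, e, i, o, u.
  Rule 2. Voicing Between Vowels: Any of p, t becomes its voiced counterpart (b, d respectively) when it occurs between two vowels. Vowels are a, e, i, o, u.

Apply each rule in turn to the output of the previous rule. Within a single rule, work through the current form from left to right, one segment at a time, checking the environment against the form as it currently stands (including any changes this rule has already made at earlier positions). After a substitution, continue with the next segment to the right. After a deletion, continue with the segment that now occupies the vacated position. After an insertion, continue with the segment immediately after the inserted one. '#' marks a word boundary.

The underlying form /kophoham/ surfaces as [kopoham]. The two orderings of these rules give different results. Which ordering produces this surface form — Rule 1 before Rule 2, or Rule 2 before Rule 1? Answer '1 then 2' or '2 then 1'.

2 then 1

Order 1 then 2:
  1 h-Deletion: [kophoham] → [kopoham]
  2 Voicing Between Vowels: [kopoham] → [koboham]
  result: [koboham]
Order 2 then 1:
  2 Voicing Between Vowels: no change — [kophoham]
  1 h-Deletion: [kophoham] → [kopoham]
  result: [kopoham]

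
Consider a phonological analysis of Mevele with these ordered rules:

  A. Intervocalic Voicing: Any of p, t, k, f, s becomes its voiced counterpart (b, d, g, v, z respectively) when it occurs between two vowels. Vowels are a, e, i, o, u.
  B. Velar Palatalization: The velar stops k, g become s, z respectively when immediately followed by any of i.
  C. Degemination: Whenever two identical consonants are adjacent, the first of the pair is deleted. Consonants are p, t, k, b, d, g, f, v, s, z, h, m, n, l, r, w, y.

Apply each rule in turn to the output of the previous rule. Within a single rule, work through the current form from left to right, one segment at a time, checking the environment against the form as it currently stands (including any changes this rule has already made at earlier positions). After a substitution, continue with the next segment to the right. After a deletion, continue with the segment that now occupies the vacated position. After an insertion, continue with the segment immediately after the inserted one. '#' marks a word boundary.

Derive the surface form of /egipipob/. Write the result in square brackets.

A Intervocalic Voicing: [egipipob] → [egibibob]
B Velar Palatalization: [egibibob] → [ezibibob]
C Degemination: no change — [ezibibob]

[ezibibob]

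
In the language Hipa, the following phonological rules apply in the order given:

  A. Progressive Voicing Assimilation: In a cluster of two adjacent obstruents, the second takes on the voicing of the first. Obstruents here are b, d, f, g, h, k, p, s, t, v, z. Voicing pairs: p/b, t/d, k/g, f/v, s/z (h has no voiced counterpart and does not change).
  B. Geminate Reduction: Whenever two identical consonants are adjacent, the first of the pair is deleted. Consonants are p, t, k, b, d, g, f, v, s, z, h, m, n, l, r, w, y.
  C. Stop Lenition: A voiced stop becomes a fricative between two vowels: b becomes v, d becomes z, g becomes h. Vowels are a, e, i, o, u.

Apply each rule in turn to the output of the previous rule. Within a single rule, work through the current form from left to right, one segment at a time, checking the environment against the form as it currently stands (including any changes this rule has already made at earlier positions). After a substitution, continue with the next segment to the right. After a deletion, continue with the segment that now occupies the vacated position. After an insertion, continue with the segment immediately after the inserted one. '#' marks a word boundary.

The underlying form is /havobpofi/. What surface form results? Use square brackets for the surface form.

A Progressive Voicing Assimilation: [havobpofi] → [havobbofi]
B Geminate Reduction: [havobbofi] → [havobofi]
C Stop Lenition: [havobofi] → [havovofi]

[havovofi]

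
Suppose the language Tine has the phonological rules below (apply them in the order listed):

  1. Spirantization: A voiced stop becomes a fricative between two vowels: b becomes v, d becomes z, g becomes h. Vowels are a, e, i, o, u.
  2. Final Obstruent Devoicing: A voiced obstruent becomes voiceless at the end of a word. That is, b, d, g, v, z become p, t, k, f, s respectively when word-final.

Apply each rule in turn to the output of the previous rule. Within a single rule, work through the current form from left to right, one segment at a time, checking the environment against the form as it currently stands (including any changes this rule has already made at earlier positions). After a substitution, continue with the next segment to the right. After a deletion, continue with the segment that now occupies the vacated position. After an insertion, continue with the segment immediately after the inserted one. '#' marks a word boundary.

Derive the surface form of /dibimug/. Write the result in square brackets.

[divimuk]

1 Spirantization: [dibimug] → [divimug]
2 Final Obstruent Devoicing: [divimug] → [divimuk]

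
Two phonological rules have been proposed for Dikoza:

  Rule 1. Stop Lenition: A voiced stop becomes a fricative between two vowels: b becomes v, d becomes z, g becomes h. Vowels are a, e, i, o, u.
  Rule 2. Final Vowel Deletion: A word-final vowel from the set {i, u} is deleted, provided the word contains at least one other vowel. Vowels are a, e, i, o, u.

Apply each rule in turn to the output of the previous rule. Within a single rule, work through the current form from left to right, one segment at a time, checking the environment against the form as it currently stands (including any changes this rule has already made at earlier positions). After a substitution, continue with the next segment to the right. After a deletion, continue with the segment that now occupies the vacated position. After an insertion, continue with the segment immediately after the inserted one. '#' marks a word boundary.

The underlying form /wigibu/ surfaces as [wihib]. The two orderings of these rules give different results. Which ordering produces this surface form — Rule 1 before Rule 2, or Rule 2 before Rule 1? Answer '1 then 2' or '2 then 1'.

2 then 1

Order 1 then 2:
  1 Stop Lenition: [wigibu] → [wihivu]
  2 Final Vowel Deletion: [wihivu] → [wihiv]
  result: [wihiv]
Order 2 then 1:
  2 Final Vowel Deletion: [wigibu] → [wigib]
  1 Stop Lenition: [wigib] → [wihib]
  result: [wihib]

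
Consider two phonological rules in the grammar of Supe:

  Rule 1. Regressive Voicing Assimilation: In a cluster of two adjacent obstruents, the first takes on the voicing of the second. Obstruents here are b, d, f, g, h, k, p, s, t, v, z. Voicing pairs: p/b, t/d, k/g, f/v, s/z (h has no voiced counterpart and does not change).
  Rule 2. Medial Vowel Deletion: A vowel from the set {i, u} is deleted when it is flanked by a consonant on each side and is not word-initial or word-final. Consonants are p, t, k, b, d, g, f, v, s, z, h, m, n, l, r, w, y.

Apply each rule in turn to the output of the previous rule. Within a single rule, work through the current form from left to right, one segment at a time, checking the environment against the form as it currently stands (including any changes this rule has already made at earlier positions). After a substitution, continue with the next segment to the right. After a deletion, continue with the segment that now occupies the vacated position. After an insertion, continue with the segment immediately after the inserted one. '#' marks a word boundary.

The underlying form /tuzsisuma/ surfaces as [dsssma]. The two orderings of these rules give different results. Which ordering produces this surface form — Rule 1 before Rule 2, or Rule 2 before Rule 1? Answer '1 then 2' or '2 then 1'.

Order 1 then 2:
  1 Regressive Voicing Assimilation: [tuzsisuma] → [tussisuma]
  2 Medial Vowel Deletion: [tussisuma] → [tsssma]
  result: [tsssma]
Order 2 then 1:
  2 Medial Vowel Deletion: [tuzsisuma] → [tzssma]
  1 Regressive Voicing Assimilation: [tzssma] → [dsssma]
  result: [dsssma]

2 then 1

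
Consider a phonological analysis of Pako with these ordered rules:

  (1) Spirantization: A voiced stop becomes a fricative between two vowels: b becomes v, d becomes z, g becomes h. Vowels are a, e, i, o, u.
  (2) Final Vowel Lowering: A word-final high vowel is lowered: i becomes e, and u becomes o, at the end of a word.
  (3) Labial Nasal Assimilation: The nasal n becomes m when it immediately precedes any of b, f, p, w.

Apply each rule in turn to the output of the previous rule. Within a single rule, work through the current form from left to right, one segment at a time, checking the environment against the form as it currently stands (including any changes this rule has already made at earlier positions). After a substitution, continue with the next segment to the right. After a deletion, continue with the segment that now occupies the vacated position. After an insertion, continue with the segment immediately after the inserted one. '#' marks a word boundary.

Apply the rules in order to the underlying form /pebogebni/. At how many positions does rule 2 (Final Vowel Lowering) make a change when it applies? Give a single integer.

1

(1) Spirantization: [pebogebni] → [pevohebni]
(2) Final Vowel Lowering: [pevohebni] → [pevohebne]
(3) Labial Nasal Assimilation: no change — [pevohebne]
Rule 2 changed 1 position(s).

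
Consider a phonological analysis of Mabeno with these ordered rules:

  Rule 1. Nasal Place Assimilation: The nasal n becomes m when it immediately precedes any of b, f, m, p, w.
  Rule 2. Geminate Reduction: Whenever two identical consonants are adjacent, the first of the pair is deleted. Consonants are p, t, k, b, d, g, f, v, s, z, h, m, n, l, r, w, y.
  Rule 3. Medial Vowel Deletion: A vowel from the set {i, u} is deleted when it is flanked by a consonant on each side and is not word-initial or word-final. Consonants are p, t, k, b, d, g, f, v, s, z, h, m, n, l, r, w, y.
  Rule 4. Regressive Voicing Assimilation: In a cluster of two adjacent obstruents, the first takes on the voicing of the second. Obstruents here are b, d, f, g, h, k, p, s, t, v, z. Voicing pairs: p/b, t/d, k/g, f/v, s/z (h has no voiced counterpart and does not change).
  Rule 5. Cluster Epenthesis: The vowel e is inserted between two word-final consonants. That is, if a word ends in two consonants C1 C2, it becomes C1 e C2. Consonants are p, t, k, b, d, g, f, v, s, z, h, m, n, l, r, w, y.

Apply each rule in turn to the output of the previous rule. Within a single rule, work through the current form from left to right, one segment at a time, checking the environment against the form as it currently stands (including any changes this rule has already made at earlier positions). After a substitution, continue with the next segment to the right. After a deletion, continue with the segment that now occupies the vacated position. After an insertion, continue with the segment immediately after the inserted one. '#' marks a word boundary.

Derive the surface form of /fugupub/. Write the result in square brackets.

Rule 1 Nasal Place Assimilation: no change — [fugupub]
Rule 2 Geminate Reduction: no change — [fugupub]
Rule 3 Medial Vowel Deletion: [fugupub] → [fgpb]
Rule 4 Regressive Voicing Assimilation: [fgpb] → [vkbb]
Rule 5 Cluster Epenthesis: [vkbb] → [vkbeb]

[vkbeb]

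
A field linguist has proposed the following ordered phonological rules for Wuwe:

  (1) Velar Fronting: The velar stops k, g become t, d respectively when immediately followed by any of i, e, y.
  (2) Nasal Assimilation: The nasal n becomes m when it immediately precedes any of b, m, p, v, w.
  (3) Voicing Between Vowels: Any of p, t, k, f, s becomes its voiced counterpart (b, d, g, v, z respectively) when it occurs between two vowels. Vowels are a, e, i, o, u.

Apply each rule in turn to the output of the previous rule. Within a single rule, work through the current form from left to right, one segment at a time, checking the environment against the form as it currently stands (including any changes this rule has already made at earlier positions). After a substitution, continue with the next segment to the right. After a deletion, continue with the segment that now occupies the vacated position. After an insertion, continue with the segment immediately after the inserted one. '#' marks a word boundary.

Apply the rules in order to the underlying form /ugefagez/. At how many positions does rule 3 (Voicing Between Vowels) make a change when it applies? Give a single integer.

1

(1) Velar Fronting: [ugefagez] → [udefadez]
(2) Nasal Assimilation: no change — [udefadez]
(3) Voicing Between Vowels: [udefadez] → [udevadez]
Rule 3 changed 1 position(s).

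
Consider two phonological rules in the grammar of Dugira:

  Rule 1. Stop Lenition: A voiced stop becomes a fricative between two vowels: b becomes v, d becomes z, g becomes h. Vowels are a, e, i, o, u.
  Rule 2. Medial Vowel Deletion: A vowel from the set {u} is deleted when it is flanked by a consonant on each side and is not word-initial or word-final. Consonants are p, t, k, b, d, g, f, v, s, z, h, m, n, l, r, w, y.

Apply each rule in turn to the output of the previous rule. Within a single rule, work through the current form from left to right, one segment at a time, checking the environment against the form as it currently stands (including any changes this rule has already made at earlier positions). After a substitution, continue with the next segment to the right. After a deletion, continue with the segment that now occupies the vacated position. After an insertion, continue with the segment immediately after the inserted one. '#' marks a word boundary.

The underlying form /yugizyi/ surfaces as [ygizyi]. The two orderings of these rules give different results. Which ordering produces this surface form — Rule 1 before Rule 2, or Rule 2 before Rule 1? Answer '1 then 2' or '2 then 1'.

2 then 1

Order 1 then 2:
  1 Stop Lenition: [yugizyi] → [yuhizyi]
  2 Medial Vowel Deletion: [yuhizyi] → [yhizyi]
  result: [yhizyi]
Order 2 then 1:
  2 Medial Vowel Deletion: [yugizyi] → [ygizyi]
  1 Stop Lenition: no change — [ygizyi]
  result: [ygizyi]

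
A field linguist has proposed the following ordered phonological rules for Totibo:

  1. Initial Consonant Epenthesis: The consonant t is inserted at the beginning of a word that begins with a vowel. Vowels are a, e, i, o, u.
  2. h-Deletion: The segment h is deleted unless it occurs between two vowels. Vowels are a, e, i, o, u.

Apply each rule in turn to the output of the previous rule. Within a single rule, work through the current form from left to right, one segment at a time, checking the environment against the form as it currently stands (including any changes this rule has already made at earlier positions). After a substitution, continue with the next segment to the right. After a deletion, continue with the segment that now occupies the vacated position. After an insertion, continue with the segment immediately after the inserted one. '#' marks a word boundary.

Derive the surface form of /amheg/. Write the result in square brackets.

[tameg]

1 Initial Consonant Epenthesis: [amheg] → [tamheg]
2 h-Deletion: [tamheg] → [tameg]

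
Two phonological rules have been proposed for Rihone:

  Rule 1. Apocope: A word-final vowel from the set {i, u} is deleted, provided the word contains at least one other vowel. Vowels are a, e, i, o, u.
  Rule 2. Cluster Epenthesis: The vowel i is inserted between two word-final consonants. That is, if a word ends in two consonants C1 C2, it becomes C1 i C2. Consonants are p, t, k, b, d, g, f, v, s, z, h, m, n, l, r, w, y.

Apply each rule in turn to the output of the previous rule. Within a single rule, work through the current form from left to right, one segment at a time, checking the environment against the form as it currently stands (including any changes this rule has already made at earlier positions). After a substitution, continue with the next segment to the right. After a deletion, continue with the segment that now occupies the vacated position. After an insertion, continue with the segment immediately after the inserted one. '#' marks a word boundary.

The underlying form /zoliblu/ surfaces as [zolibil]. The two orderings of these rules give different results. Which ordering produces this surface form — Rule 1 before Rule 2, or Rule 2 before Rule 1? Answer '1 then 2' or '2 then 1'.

1 then 2

Order 1 then 2:
  1 Apocope: [zoliblu] → [zolibl]
  2 Cluster Epenthesis: [zolibl] → [zolibil]
  result: [zolibil]
Order 2 then 1:
  2 Cluster Epenthesis: no change — [zoliblu]
  1 Apocope: [zoliblu] → [zolibl]
  result: [zolibl]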